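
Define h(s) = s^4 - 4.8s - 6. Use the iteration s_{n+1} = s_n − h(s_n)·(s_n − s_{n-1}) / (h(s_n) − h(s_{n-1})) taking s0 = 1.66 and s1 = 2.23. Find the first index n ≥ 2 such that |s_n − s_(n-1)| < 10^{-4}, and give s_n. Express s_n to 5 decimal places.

n = 6, s_n = 1.98510

h(1.66) = -6.3746686, h(2.23) = 8.0257344
s2 = 2.2300000 − 8.0257344·(0.5700000)/(14.4004031) = 1.9123236;  |Δ| = 0.3176764
h(1.9123236) = -1.8056399
s3 = 1.9123236 − (-1.8056399)·(-0.3176764)/(-9.8313743) = 1.9706683;  |Δ| = 0.0583448
h(1.9706683) = -0.3773741
s4 = 1.9706683 − (-0.3773741)·(0.0583448)/(1.4282658) = 1.9860841;  |Δ| = 0.0154158
h(1.9860841) = 0.0261135
s5 = 1.9860841 − 0.0261135·(0.0154158)/(0.4034876) = 1.9850864;  |Δ| = 0.0009977
h(1.9850864) = -0.0003386
s6 = 1.9850864 − (-0.0003386)·(-0.0009977)/(-0.0264521) = 1.9850992;  |Δ| = 0.0000128
|s6 − s5| = 0.0000128 < 10^{-4}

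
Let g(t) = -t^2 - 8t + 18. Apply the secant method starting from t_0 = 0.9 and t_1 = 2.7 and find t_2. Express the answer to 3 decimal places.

1.761

g(0.9) = 9.99000, g(2.7) = -10.89000
t_2 = 2.70000 − (-10.89000)·(2.70000 − 0.90000) / (-10.89000 − 9.99000) = 2.70000 − (-19.60200)/(-20.88000) = 1.76121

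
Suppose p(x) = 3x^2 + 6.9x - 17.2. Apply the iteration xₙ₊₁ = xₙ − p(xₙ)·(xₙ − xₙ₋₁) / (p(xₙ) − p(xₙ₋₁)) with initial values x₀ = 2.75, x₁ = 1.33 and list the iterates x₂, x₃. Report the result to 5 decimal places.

1.47192, 1.50747

p(2.75) = 24.4625000, p(1.33) = -2.7163000
x₂ = 1.3300000 − (-2.7163000)·(1.3300000 − 2.7500000) / (-2.7163000 − 24.4625000) = 1.3300000 − (3.8571460)/(-27.1788000) = 1.4719175
p(1.4719175) = -0.5441467
x₃ = 1.4719175 − (-0.5441467)·(1.4719175 − 1.3300000) / (-0.5441467 − (-2.7163000)) = 1.4719175 − (-0.0772239)/(2.1721533) = 1.5074692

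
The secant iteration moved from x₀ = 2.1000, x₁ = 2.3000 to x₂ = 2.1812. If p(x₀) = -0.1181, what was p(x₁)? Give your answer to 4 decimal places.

The secant line through (2.1000, -0.1181) and (2.3000, p(x₁)) crosses zero at x₂ = 2.1812.
So (2.1000, -0.1181), (2.3000, p(x₁)), (2.1812, 0) are collinear:
p(x₁) = -0.1181 · (2.3000 − 2.1812) / (2.1000 − 2.1812) = -0.1181 · (0.118800)/(-0.081200) = 0.172787

0.1728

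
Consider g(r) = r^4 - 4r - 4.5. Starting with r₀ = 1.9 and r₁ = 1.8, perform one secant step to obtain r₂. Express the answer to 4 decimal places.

g(1.9) = 0.932100, g(1.8) = -1.202400
r₂ = 1.800000 − (-1.202400)·(1.800000 − 1.900000) / (-1.202400 − 0.932100) = 1.800000 − (0.120240)/(-2.134500) = 1.856332

1.8563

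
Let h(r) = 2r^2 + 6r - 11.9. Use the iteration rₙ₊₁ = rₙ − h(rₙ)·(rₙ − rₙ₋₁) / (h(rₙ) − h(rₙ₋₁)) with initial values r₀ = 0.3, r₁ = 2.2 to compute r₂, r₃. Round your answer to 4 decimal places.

h(0.3) = -9.920000, h(2.2) = 10.980000
r₂ = 2.200000 − 10.980000·(2.200000 − 0.300000) / (10.980000 − (-9.920000)) = 2.200000 − (20.862000)/(20.900000) = 1.201818
h(1.201818) = -1.800357
r₃ = 1.201818 − (-1.800357)·(1.201818 − 2.200000) / (-1.800357 − 10.980000) = 1.201818 − (1.797084)/(-12.780357) = 1.342431

1.2018, 1.3424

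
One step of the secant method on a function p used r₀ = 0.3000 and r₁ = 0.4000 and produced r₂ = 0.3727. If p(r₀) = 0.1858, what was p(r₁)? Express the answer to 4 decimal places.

The secant line through (0.3000, 0.1858) and (0.4000, p(r₁)) crosses zero at r₂ = 0.3727.
So (0.3000, 0.1858), (0.4000, p(r₁)), (0.3727, 0) are collinear:
p(r₁) = 0.1858 · (0.4000 − 0.3727) / (0.3000 − 0.3727) = 0.1858 · (0.027300)/(-0.072700) = -0.069771

-0.0698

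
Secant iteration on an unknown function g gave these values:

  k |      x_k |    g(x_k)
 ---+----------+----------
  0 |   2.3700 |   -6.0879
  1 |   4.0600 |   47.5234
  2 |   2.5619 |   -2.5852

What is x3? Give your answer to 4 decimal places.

2.6392

x3 = 2.5619 − (-2.5852)·(2.5619 − 4.0600) / (-2.5852 − 47.5234)
   = 2.5619 − (3.872888)/(-50.108600) = 2.639190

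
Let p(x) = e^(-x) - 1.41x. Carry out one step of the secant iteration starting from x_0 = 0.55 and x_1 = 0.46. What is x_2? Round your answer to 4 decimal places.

0.4514

p(0.55) = -0.198550, p(0.46) = -0.017316
x_2 = 0.460000 − (-0.017316)·(0.460000 − 0.550000) / (-0.017316 − (-0.198550)) = 0.460000 − (0.001558)/(0.181234) = 0.451401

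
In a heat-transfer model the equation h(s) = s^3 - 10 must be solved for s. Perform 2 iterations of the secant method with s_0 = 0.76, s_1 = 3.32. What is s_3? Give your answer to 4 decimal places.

h(0.76) = -9.561024, h(3.32) = 26.594368
s_2 = 3.320000 − 26.594368·(3.320000 − 0.760000) / (26.594368 − (-9.561024)) = 3.320000 − (68.081582)/(36.155392) = 1.436973
h(1.436973) = -7.032807
s_3 = 1.436973 − (-7.032807)·(1.436973 − 3.320000) / (-7.032807 − 26.594368) = 1.436973 − (13.242967)/(-33.627175) = 1.830790

1.8308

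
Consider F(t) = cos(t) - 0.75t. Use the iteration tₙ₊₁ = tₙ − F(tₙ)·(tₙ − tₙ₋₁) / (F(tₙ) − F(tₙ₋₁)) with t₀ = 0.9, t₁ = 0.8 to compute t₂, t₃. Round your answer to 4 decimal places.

0.8644, 0.8649

F(0.9) = -0.053390, F(0.8) = 0.096707
t₂ = 0.800000 − 0.096707·(0.800000 − 0.900000) / (0.096707 − (-0.053390)) = 0.800000 − (-0.009671)/(0.150097) = 0.864430
F(0.864430) = 0.000752
t₃ = 0.864430 − 0.000752·(0.864430 − 0.800000) / (0.000752 − 0.096707) = 0.864430 − (0.000048)/(-0.095955) = 0.864934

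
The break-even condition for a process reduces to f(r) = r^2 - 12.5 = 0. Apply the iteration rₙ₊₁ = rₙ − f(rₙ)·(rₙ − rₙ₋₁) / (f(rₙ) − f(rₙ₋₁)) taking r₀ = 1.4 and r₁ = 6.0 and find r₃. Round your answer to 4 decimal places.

f(1.4) = -10.540000, f(6.0) = 23.500000
r₂ = 6.000000 − 23.500000·(6.000000 − 1.400000) / (23.500000 − (-10.540000)) = 6.000000 − (108.100000)/(34.040000) = 2.824324
f(2.824324) = -4.523192
r₃ = 2.824324 − (-4.523192)·(2.824324 − 6.000000) / (-4.523192 − 23.500000) = 2.824324 − (14.364191)/(-28.023192) = 3.336907

3.3369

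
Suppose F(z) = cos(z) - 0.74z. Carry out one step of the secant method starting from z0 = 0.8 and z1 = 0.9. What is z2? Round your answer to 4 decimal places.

0.8702

F(0.8) = 0.104707, F(0.9) = -0.044390
z2 = 0.900000 − (-0.044390)·(0.900000 − 0.800000) / (-0.044390 − 0.104707) = 0.900000 − (-0.004439)/(-0.149097) = 0.870227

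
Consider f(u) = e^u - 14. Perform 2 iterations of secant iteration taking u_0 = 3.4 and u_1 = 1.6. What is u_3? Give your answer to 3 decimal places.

2.896

f(3.4) = 15.96410, f(1.6) = -9.04697
u_2 = 1.60000 − (-9.04697)·(1.60000 − 3.40000) / (-9.04697 − 15.96410) = 1.60000 − (16.28454)/(-25.01107) = 2.25109
f(2.25109) = -4.50188
u_3 = 2.25109 − (-4.50188)·(2.25109 − 1.60000) / (-4.50188 − (-9.04697)) = 2.25109 − (-2.93115)/(4.54508) = 2.89600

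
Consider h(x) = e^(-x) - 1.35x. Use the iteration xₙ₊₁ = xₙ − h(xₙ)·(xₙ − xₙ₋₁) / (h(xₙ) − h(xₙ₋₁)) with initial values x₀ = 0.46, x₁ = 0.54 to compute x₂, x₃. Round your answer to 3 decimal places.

h(0.46) = 0.01028, h(0.54) = -0.14625
x₂ = 0.54000 − (-0.14625)·(0.54000 − 0.46000) / (-0.14625 − 0.01028) = 0.54000 − (-0.01170)/(-0.15654) = 0.46526
h(0.46526) = -0.00012
x₃ = 0.46526 − (-0.00012)·(0.46526 − 0.54000) / (-0.00012 − (-0.14625)) = 0.46526 − (0.00001)/(0.14613) = 0.46519

0.465, 0.465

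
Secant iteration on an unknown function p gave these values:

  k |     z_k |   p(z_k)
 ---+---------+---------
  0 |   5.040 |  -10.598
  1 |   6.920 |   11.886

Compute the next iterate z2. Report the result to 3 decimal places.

5.926

z2 = 6.920 − 11.886·(6.920 − 5.040) / (11.886 − (-10.598))
   = 6.920 − (22.34568)/(22.48400) = 5.92615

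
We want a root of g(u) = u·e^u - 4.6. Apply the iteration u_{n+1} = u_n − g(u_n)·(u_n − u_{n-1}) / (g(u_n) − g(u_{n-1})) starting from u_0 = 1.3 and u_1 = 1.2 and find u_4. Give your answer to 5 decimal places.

1.27955

g(1.3) = 0.1700857, g(1.2) = -0.6158597
u_2 = 1.2000000 − (-0.6158597)·(1.2000000 − 1.3000000) / (-0.6158597 − 0.1700857) = 1.2000000 − (0.0615860)/(-0.7859454) = 1.2783591
g(1.2783591) = -0.0097412
u_3 = 1.2783591 − (-0.0097412)·(1.2783591 − 1.2000000) / (-0.0097412 − (-0.6158597)) = 1.2783591 − (-0.0007633)/(0.6061185) = 1.2796184
g(1.2796184) = 0.0005708
u_4 = 1.2796184 − 0.0005708·(1.2796184 − 1.2783591) / (0.0005708 − (-0.0097412)) = 1.2796184 − (0.0000007)/(0.0103121) = 1.2795487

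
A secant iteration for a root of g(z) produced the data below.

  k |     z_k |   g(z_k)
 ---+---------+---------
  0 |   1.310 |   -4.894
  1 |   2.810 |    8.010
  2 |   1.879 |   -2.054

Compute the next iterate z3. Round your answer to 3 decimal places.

2.069

z3 = 1.879 − (-2.054)·(1.879 − 2.810) / (-2.054 − 8.010)
   = 1.879 − (1.91227)/(-10.06400) = 2.06901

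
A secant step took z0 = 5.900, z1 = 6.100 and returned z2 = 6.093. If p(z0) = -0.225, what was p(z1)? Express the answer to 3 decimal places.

0.008

The secant line through (5.900, -0.225) and (6.100, p(z1)) crosses zero at z2 = 6.093.
So (5.900, -0.225), (6.100, p(z1)), (6.093, 0) are collinear:
p(z1) = -0.225 · (6.100 − 6.093) / (5.900 − 6.093) = -0.225 · (0.00700)/(-0.19300) = 0.00816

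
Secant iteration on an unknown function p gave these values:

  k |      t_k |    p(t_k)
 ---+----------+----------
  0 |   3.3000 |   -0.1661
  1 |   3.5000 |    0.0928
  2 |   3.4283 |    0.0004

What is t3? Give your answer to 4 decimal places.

3.4280

t3 = 3.4283 − 0.0004·(3.4283 − 3.5000) / (0.0004 − 0.0928)
   = 3.4283 − (-0.000029)/(-0.092400) = 3.427990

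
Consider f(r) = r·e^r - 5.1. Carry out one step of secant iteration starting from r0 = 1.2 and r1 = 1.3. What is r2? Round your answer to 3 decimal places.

f(1.2) = -1.11586, f(1.3) = -0.32991
r2 = 1.30000 − (-0.32991)·(1.30000 − 1.20000) / (-0.32991 − (-1.11586)) = 1.30000 − (-0.03299)/(0.78595) = 1.34198

1.342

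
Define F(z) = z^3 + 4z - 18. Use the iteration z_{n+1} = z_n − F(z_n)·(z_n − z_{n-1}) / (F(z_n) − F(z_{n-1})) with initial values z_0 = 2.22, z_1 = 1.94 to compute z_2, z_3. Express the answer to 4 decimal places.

F(2.22) = 1.821048, F(1.94) = -2.938616
z_2 = 1.940000 − (-2.938616)·(1.940000 − 2.220000) / (-2.938616 − 1.821048) = 1.940000 − (0.822812)/(-4.759664) = 2.112872
F(2.112872) = -0.116170
z_3 = 2.112872 − (-0.116170)·(2.112872 − 1.940000) / (-0.116170 − (-2.938616)) = 2.112872 − (-0.020083)/(2.822446) = 2.119987

2.1129, 2.1200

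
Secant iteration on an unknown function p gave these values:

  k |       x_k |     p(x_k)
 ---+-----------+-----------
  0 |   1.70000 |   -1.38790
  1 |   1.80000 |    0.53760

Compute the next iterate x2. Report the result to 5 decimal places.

x2 = 1.80000 − 0.53760·(1.80000 − 1.70000) / (0.53760 − (-1.38790))
   = 1.80000 − (0.0537600)/(1.9255000) = 1.7720800

1.77208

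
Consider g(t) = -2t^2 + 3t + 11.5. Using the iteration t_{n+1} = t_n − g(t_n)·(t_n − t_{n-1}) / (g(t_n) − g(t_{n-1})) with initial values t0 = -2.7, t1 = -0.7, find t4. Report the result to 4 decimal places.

-1.7601

g(-2.7) = -11.180000, g(-0.7) = 8.420000
t2 = -0.700000 − 8.420000·(-0.700000 − (-2.700000)) / (8.420000 − (-11.180000)) = -0.700000 − (16.840000)/(19.600000) = -1.559184
g(-1.559184) = 1.960342
t3 = -1.559184 − 1.960342·(-1.559184 − (-0.700000)) / (1.960342 − 8.420000) = -1.559184 − (-1.684293)/(-6.459658) = -1.819924
g(-1.819924) = -0.584019
t4 = -1.819924 − (-0.584019)·(-1.819924 − (-1.559184)) / (-0.584019 − 1.960342) = -1.819924 − (0.152277)/(-2.544360) = -1.760075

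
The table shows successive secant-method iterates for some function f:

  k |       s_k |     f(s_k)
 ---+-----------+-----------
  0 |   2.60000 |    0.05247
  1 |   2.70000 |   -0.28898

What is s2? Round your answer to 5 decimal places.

2.61537

s2 = 2.70000 − (-0.28898)·(2.70000 − 2.60000) / (-0.28898 − 0.05247)
   = 2.70000 − (-0.0288980)/(-0.3414500) = 2.6153668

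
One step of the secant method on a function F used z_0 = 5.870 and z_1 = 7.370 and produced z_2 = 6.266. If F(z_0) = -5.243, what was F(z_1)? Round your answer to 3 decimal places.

The secant line through (5.870, -5.243) and (7.370, F(z_1)) crosses zero at z_2 = 6.266.
So (5.870, -5.243), (7.370, F(z_1)), (6.266, 0) are collinear:
F(z_1) = -5.243 · (7.370 − 6.266) / (5.870 − 6.266) = -5.243 · (1.10400)/(-0.39600) = 14.61685

14.617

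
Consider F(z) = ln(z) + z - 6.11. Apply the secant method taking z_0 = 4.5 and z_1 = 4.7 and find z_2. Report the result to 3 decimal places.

4.587

F(4.5) = -0.10592, F(4.7) = 0.13756
z_2 = 4.70000 − 0.13756·(4.70000 − 4.50000) / (0.13756 − (-0.10592)) = 4.70000 − (0.02751)/(0.24349) = 4.58701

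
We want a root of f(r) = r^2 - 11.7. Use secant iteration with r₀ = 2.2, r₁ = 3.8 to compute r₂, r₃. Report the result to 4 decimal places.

f(2.2) = -6.860000, f(3.8) = 2.740000
r₂ = 3.800000 − 2.740000·(3.800000 − 2.200000) / (2.740000 − (-6.860000)) = 3.800000 − (4.384000)/(9.600000) = 3.343333
f(3.343333) = -0.522122
r₃ = 3.343333 − (-0.522122)·(3.343333 − 3.800000) / (-0.522122 − 2.740000) = 3.343333 − (0.238436)/(-3.262122) = 3.416426

3.3433, 3.4164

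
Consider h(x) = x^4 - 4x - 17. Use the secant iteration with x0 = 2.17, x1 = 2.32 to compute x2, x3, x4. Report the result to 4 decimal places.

2.2549, 2.2587, 2.2589

h(2.17) = -3.506261, h(2.32) = 2.690230
x2 = 2.320000 − 2.690230·(2.320000 − 2.170000) / (2.690230 − (-3.506261)) = 2.320000 − (0.403534)/(6.196491) = 2.254877
h(2.254877) = -0.167673
x3 = 2.254877 − (-0.167673)·(2.254877 − 2.320000) / (-0.167673 − 2.690230) = 2.254877 − (0.010919)/(-2.857902) = 2.258698
h(2.258698) = -0.007292
x4 = 2.258698 − (-0.007292)·(2.258698 − 2.254877) / (-0.007292 − (-0.167673)) = 2.258698 − (-0.000028)/(0.160381) = 2.258871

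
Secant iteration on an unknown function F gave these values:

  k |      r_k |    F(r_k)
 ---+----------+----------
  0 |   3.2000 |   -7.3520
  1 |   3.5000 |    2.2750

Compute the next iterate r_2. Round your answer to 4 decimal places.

3.4291

r_2 = 3.5000 − 2.2750·(3.5000 − 3.2000) / (2.2750 − (-7.3520))
   = 3.5000 − (0.682500)/(9.627000) = 3.429106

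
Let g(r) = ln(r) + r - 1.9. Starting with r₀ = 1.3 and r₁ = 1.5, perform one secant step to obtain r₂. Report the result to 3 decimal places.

g(1.3) = -0.33764, g(1.5) = 0.00547
r₂ = 1.50000 − 0.00547·(1.50000 − 1.30000) / (0.00547 − (-0.33764)) = 1.50000 − (0.00109)/(0.34310) = 1.49681

1.497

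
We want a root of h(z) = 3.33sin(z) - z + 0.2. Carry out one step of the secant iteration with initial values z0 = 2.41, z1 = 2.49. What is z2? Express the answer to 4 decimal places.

h(2.41) = 0.014625, h(2.49) = -0.270510
z2 = 2.490000 − (-0.270510)·(2.490000 − 2.410000) / (-0.270510 − 0.014625) = 2.490000 − (-0.021641)/(-0.285135) = 2.414103

2.4141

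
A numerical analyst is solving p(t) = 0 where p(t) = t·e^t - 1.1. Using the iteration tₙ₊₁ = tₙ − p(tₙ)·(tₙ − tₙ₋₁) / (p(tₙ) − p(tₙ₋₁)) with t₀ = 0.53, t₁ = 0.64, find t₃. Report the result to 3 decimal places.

0.602

p(0.53) = -0.19957, p(0.64) = 0.11375
t₂ = 0.64000 − 0.11375·(0.64000 − 0.53000) / (0.11375 − (-0.19957)) = 0.64000 − (0.01251)/(0.31331) = 0.60006
p(0.60006) = -0.00654
t₃ = 0.60006 − (-0.00654)·(0.60006 − 0.64000) / (-0.00654 − 0.11375) = 0.60006 − (0.00026)/(-0.12029) = 0.60224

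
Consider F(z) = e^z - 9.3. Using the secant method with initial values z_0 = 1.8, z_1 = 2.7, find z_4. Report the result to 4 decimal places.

2.2311

F(1.8) = -3.250353, F(2.7) = 5.579732
z_2 = 2.700000 − 5.579732·(2.700000 − 1.800000) / (5.579732 − (-3.250353)) = 2.700000 − (5.021759)/(8.830084) = 2.131290
F(2.131290) = -0.874272
z_3 = 2.131290 − (-0.874272)·(2.131290 − 2.700000) / (-0.874272 − 5.579732) = 2.131290 − (0.497208)/(-6.454004) = 2.208328
F(2.208328) = -0.199508
z_4 = 2.208328 − (-0.199508)·(2.208328 − 2.131290) / (-0.199508 − (-0.874272)) = 2.208328 − (-0.015370)/(0.674764) = 2.231107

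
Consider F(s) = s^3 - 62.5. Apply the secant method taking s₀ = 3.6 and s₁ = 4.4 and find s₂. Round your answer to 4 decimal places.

F(3.6) = -15.844000, F(4.4) = 22.684000
s₂ = 4.400000 − 22.684000·(4.400000 − 3.600000) / (22.684000 − (-15.844000)) = 4.400000 − (18.147200)/(38.528000) = 3.928987

3.9290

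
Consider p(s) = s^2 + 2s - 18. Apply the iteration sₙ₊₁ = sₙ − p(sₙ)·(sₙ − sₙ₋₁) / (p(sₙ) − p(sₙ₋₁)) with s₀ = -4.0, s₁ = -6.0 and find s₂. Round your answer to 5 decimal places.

p(-4.0) = -10.0000000, p(-6.0) = 6.0000000
s₂ = -6.0000000 − 6.0000000·(-6.0000000 − (-4.0000000)) / (6.0000000 − (-10.0000000)) = -6.0000000 − (-12.0000000)/(16.0000000) = -5.2500000

-5.25000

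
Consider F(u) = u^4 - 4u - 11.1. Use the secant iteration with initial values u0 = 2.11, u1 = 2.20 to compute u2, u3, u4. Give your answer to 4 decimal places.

F(2.11) = 0.281194, F(2.20) = 3.525600
u2 = 2.200000 − 3.525600·(2.200000 − 2.110000) / (3.525600 − 0.281194) = 2.200000 − (0.317304)/(3.244406) = 2.102200
F(2.102200) = 0.020913
u3 = 2.102200 − 0.020913·(2.102200 − 2.200000) / (0.020913 − 3.525600) = 2.102200 − (-0.002045)/(-3.504687) = 2.101616
F(2.101616) = 0.001570
u4 = 2.101616 − 0.001570·(2.101616 − 2.102200) / (0.001570 − 0.020913) = 2.101616 − (-0.000001)/(-0.019343) = 2.101569

2.1022, 2.1016, 2.1016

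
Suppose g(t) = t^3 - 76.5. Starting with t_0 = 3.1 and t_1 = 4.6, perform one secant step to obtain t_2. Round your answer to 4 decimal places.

g(3.1) = -46.709000, g(4.6) = 20.836000
t_2 = 4.600000 − 20.836000·(4.600000 − 3.100000) / (20.836000 − (-46.709000)) = 4.600000 − (31.254000)/(67.545000) = 4.137286

4.1373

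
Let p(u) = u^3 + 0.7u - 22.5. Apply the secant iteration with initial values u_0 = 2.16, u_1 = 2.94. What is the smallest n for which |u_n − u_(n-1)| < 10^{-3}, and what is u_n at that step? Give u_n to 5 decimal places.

p(2.16) = -10.9103040, p(2.94) = 4.9701840
u_2 = 2.9400000 − 4.9701840·(0.7800000)/(15.8804880) = 2.6958801;  |Δ| = 0.2441199
p(2.6958801) = -1.0198493
u_3 = 2.6958801 − (-1.0198493)·(-0.2441199)/(-5.9900333) = 2.7374434;  |Δ| = 0.0415633
p(2.7374434) = -0.0704943
u_4 = 2.7374434 − (-0.0704943)·(0.0415633)/(0.9493549) = 2.7405297;  |Δ| = 0.0030863
p(2.7405297) = 0.0011264
u_5 = 2.7405297 − 0.0011264·(0.0030863)/(0.0716207) = 2.7404811;  |Δ| = 0.0000485
|u_5 − u_4| = 0.0000485 < 10^{-3}

n = 5, u_n = 2.74048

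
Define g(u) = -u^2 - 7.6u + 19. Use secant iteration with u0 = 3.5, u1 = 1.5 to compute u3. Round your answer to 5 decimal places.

1.98528

g(3.5) = -19.8500000, g(1.5) = 5.3500000
u2 = 1.5000000 − 5.3500000·(1.5000000 − 3.5000000) / (5.3500000 − (-19.8500000)) = 1.5000000 − (-10.7000000)/(25.2000000) = 1.9246032
g(1.9246032) = 0.6689185
u3 = 1.9246032 − 0.6689185·(1.9246032 − 1.5000000) / (0.6689185 − 5.3500000) = 1.9246032 − (0.2840249)/(-4.6810815) = 1.9852782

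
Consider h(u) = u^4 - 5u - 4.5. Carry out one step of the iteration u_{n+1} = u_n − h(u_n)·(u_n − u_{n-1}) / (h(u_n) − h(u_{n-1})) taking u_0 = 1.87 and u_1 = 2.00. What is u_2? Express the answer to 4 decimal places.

h(1.87) = -1.621690, h(2.00) = 1.500000
u_2 = 2.000000 − 1.500000·(2.000000 − 1.870000) / (1.500000 − (-1.621690)) = 2.000000 − (0.195000)/(3.121690) = 1.937534

1.9375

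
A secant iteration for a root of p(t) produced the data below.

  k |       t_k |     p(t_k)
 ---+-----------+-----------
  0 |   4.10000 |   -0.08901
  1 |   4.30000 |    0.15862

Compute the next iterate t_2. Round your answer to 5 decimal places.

4.17189

t_2 = 4.30000 − 0.15862·(4.30000 − 4.10000) / (0.15862 − (-0.08901))
   = 4.30000 − (0.0317240)/(0.2476300) = 4.1718895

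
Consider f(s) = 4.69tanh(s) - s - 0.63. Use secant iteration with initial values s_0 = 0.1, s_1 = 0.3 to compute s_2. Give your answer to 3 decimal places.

0.175

f(0.1) = -0.26256, f(0.3) = 0.43626
s_2 = 0.30000 − 0.43626·(0.30000 − 0.10000) / (0.43626 − (-0.26256)) = 0.30000 − (0.08725)/(0.69881) = 0.17514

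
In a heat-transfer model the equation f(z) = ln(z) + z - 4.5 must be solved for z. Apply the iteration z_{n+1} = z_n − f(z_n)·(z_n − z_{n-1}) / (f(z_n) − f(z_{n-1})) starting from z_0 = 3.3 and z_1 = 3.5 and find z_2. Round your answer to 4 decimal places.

f(3.3) = -0.006078, f(3.5) = 0.252763
z_2 = 3.500000 − 0.252763·(3.500000 − 3.300000) / (0.252763 − (-0.006078)) = 3.500000 − (0.050553)/(0.258841) = 3.304696

3.3047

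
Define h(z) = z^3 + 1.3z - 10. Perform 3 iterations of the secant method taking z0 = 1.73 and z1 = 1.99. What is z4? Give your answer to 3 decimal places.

1.954

h(1.73) = -2.57328, h(1.99) = 0.46760
z2 = 1.99000 − 0.46760·(1.99000 − 1.73000) / (0.46760 − (-2.57328)) = 1.99000 − (0.12158)/(3.04088) = 1.95002
h(1.95002) = -0.04988
z3 = 1.95002 − (-0.04988)·(1.95002 − 1.99000) / (-0.04988 − 0.46760) = 1.95002 − (0.00199)/(-0.51748) = 1.95387
h(1.95387) = -0.00082
z4 = 1.95387 − (-0.00082)·(1.95387 − 1.95002) / (-0.00082 − (-0.04988)) = 1.95387 − (0.00000)/(0.04906) = 1.95394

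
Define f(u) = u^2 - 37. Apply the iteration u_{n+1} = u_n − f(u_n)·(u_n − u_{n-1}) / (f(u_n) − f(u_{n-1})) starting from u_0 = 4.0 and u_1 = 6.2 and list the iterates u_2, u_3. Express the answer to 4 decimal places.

6.0588, 6.0825

f(4.0) = -21.000000, f(6.2) = 1.440000
u_2 = 6.200000 − 1.440000·(6.200000 − 4.000000) / (1.440000 − (-21.000000)) = 6.200000 − (3.168000)/(22.440000) = 6.058824
f(6.058824) = -0.290657
u_3 = 6.058824 − (-0.290657)·(6.058824 − 6.200000) / (-0.290657 − 1.440000) = 6.058824 − (0.041034)/(-1.730657) = 6.082534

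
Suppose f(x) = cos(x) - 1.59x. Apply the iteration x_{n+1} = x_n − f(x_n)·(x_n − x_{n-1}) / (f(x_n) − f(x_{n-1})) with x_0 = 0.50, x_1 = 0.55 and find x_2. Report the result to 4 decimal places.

0.5395

f(0.50) = 0.082583, f(0.55) = -0.021975
x_2 = 0.550000 − (-0.021975)·(0.550000 − 0.500000) / (-0.021975 − 0.082583) = 0.550000 − (-0.001099)/(-0.104558) = 0.539491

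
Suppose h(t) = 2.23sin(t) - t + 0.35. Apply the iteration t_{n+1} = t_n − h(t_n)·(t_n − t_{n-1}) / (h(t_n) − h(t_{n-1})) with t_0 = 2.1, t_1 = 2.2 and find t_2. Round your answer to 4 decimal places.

h(2.1) = 0.174957, h(2.2) = -0.047053
t_2 = 2.200000 − (-0.047053)·(2.200000 − 2.100000) / (-0.047053 − 0.174957) = 2.200000 − (-0.004705)/(-0.222010) = 2.178806

2.1788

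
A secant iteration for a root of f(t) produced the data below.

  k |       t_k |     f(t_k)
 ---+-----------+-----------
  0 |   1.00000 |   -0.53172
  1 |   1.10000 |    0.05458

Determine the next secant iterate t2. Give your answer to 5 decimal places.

t2 = 1.10000 − 0.05458·(1.10000 − 1.00000) / (0.05458 − (-0.53172))
   = 1.10000 − (0.0054580)/(0.5863000) = 1.0906908

1.09069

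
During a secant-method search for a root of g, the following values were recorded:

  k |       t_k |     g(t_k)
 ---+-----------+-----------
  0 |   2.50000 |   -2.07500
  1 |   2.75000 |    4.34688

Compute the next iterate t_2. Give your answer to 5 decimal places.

2.58078

t_2 = 2.75000 − 4.34688·(2.75000 − 2.50000) / (4.34688 − (-2.07500))
   = 2.75000 − (1.0867200)/(6.4218800) = 2.5807785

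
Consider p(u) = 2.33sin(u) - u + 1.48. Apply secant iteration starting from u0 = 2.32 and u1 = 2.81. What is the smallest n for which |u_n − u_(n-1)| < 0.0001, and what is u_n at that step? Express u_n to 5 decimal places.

n = 5, u_n = 2.62693

p(2.32) = 0.8660993, p(2.81) = -0.5714701
u2 = 2.8100000 − (-0.5714701)·(0.4900000)/(-1.4375693) = 2.6152126;  |Δ| = 0.1947874
p(2.6152126) = 0.0353949
u3 = 2.6152126 − 0.0353949·(-0.1947874)/(0.6068650) = 2.6265735;  |Δ| = 0.0113608
p(2.6265735) = 0.0010716
u4 = 2.6265735 − 0.0010716·(0.0113608)/(-0.0343233) = 2.6269282;  |Δ| = 0.0003547
p(2.6269282) = -0.0000024
u5 = 2.6269282 − (-0.0000024)·(0.0003547)/(-0.0010740) = 2.6269274;  |Δ| = 0.0000008
|u5 − u4| = 0.0000008 < 0.0001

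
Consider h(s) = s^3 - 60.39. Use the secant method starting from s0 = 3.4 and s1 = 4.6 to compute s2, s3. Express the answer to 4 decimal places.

3.8360, 3.9097

h(3.4) = -21.086000, h(4.6) = 36.946000
s2 = 4.600000 − 36.946000·(4.600000 − 3.400000) / (36.946000 − (-21.086000)) = 4.600000 − (44.335200)/(58.032000) = 3.836022
h(3.836022) = -3.942710
s3 = 3.836022 − (-3.942710)·(3.836022 − 4.600000) / (-3.942710 − 36.946000) = 3.836022 − (3.012145)/(-40.888710) = 3.909688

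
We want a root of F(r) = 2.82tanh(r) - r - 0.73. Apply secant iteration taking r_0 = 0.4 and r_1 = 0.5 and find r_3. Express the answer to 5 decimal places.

0.44256

F(0.4) = -0.0585439, F(0.5) = 0.0731704
r_2 = 0.5000000 − 0.0731704·(0.5000000 − 0.4000000) / (0.0731704 − (-0.0585439)) = 0.5000000 − (0.0073170)/(0.1317143) = 0.4444477
F(0.4444477) = 0.0024069
r_3 = 0.4444477 − 0.0024069·(0.4444477 − 0.5000000) / (0.0024069 − 0.0731704) = 0.4444477 − (-0.0001337)/(-0.0707635) = 0.4425582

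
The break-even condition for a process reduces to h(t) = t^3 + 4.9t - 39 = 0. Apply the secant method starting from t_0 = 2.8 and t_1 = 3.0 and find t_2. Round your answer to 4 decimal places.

2.9104

h(2.8) = -3.328000, h(3.0) = 2.700000
t_2 = 3.000000 − 2.700000·(3.000000 − 2.800000) / (2.700000 − (-3.328000)) = 3.000000 − (0.540000)/(6.028000) = 2.910418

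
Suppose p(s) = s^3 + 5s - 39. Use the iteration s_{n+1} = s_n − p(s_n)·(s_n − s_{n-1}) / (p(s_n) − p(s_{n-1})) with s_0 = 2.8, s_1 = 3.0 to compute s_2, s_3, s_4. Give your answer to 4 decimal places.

p(2.8) = -3.048000, p(3.0) = 3.000000
s_2 = 3.000000 − 3.000000·(3.000000 − 2.800000) / (3.000000 − (-3.048000)) = 3.000000 − (0.600000)/(6.048000) = 2.900794
p(2.900794) = -0.087002
s_3 = 2.900794 − (-0.087002)·(2.900794 − 3.000000) / (-0.087002 − 3.000000) = 2.900794 − (0.008631)/(-3.087002) = 2.903590
p(2.903590) = -0.002373
s_4 = 2.903590 − (-0.002373)·(2.903590 − 2.900794) / (-0.002373 − (-0.087002)) = 2.903590 − (-0.000007)/(0.084629) = 2.903668

2.9008, 2.9036, 2.9037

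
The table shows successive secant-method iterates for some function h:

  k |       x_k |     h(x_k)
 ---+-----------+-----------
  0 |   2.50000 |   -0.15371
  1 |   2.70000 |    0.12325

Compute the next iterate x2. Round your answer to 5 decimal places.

x2 = 2.70000 − 0.12325·(2.70000 − 2.50000) / (0.12325 − (-0.15371))
   = 2.70000 − (0.0246500)/(0.2769600) = 2.6109980

2.61100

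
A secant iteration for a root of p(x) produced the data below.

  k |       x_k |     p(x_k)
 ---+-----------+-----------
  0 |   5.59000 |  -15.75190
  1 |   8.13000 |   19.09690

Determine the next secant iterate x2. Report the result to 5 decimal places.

x2 = 8.13000 − 19.09690·(8.13000 − 5.59000) / (19.09690 − (-15.75190))
   = 8.13000 − (48.5061260)/(34.8488000) = 6.7380977

6.73810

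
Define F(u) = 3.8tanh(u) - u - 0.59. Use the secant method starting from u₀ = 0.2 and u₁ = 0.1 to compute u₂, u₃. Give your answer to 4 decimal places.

0.2147, 0.2151

F(0.2) = -0.039974, F(0.1) = -0.311262
u₂ = 0.100000 − (-0.311262)·(0.100000 − 0.200000) / (-0.311262 − (-0.039974)) = 0.100000 − (0.031126)/(-0.271288) = 0.214735
F(0.214735) = -0.001057
u₃ = 0.214735 − (-0.001057)·(0.214735 − 0.100000) / (-0.001057 − (-0.311262)) = 0.214735 − (-0.000121)/(0.310204) = 0.215126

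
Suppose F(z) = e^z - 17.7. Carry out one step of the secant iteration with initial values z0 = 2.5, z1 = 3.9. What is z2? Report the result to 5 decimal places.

F(2.5) = -5.5175060, F(3.9) = 31.7024491
z2 = 3.9000000 − 31.7024491·(3.9000000 − 2.5000000) / (31.7024491 − (-5.5175060)) = 3.9000000 − (44.3834287)/(37.2199551) = 2.7075367

2.70754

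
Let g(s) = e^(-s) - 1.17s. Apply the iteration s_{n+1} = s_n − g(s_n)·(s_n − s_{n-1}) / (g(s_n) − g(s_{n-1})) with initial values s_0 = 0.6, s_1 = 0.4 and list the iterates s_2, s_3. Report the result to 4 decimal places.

g(0.6) = -0.153188, g(0.4) = 0.202320
s_2 = 0.400000 − 0.202320·(0.400000 − 0.600000) / (0.202320 − (-0.153188)) = 0.400000 − (-0.040464)/(0.355508) = 0.513820
g(0.513820) = -0.002964
s_3 = 0.513820 − (-0.002964)·(0.513820 − 0.400000) / (-0.002964 − 0.202320) = 0.513820 − (-0.000337)/(-0.205284) = 0.512177

0.5138, 0.5122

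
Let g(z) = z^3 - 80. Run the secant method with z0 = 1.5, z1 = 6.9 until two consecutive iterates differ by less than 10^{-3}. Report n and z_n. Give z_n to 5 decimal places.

n = 8, z_n = 4.30887

g(1.5) = -76.6250000, g(6.9) = 248.5090000
z2 = 6.9000000 − 248.5090000·(5.4000000)/(325.1340000) = 2.7726291;  |Δ| = 4.1273709
g(2.7726291) = -58.6854904
z3 = 2.7726291 − (-58.6854904)·(-4.1273709)/(-307.1944904) = 3.5611094;  |Δ| = 0.7884802
g(3.5611094) = -34.8397919
z4 = 3.5611094 − (-34.8397919)·(0.7884802)/(23.8456984) = 4.7131195;  |Δ| = 1.1520102
g(4.7131195) = 24.6948612
z5 = 4.7131195 − 24.6948612·(1.1520102)/(59.5346531) = 4.2352679;  |Δ| = 0.4778516
g(4.2352679) = -4.0299064
z6 = 4.2352679 − (-4.0299064)·(-0.4778516)/(-28.7247676) = 4.3023075;  |Δ| = 0.0670396
g(4.3023075) = -0.3649331
z7 = 4.3023075 − (-0.3649331)·(0.0670396)/(3.6649733) = 4.3089829;  |Δ| = 0.0066753
g(4.3089829) = 0.0063214
z8 = 4.3089829 − 0.0063214·(0.0066753)/(0.3712546) = 4.3088692;  |Δ| = 0.0001137
|z8 − z7| = 0.0001137 < 10^{-3}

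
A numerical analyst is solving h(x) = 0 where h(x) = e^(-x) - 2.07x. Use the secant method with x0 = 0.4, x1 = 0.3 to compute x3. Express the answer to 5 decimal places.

0.34287

h(0.4) = -0.1576800, h(0.3) = 0.1198182
x2 = 0.3000000 − 0.1198182·(0.3000000 − 0.4000000) / (0.1198182 − (-0.1576800)) = 0.3000000 − (-0.0119818)/(0.2774982) = 0.3431780
h(0.3431780) = -0.0008666
x3 = 0.3431780 − (-0.0008666)·(0.3431780 − 0.3000000) / (-0.0008666 − 0.1198182) = 0.3431780 − (-0.0000374)/(-0.1206848) = 0.3428680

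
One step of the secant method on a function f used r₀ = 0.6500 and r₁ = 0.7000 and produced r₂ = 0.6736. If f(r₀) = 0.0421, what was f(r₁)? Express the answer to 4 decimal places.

The secant line through (0.6500, 0.0421) and (0.7000, f(r₁)) crosses zero at r₂ = 0.6736.
So (0.6500, 0.0421), (0.7000, f(r₁)), (0.6736, 0) are collinear:
f(r₁) = 0.0421 · (0.7000 − 0.6736) / (0.6500 − 0.6736) = 0.0421 · (0.026400)/(-0.023600) = -0.047095

-0.0471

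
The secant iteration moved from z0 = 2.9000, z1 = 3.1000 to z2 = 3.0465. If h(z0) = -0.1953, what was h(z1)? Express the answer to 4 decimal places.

The secant line through (2.9000, -0.1953) and (3.1000, h(z1)) crosses zero at z2 = 3.0465.
So (2.9000, -0.1953), (3.1000, h(z1)), (3.0465, 0) are collinear:
h(z1) = -0.1953 · (3.1000 − 3.0465) / (2.9000 − 3.0465) = -0.1953 · (0.053500)/(-0.146500) = 0.071321

0.0713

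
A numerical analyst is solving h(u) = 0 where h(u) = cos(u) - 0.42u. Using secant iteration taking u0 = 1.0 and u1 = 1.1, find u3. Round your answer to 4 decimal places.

h(1.0) = 0.120302, h(1.1) = -0.008404
u2 = 1.100000 − (-0.008404)·(1.100000 − 1.000000) / (-0.008404 − 0.120302) = 1.100000 − (-0.000840)/(-0.128706) = 1.093470
h(1.093470) = 0.000148
u3 = 1.093470 − 0.000148·(1.093470 − 1.100000) / (0.000148 − (-0.008404)) = 1.093470 − (-0.000001)/(0.008552) = 1.093583

1.0936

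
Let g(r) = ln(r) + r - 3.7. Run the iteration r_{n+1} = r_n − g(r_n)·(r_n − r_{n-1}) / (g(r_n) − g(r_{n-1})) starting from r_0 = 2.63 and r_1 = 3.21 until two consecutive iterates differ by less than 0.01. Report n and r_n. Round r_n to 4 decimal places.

g(2.63) = -0.103016, g(3.21) = 0.676271
r_2 = 3.210000 − 0.676271·(0.580000)/(0.779287) = 2.706672;  |Δ| = 0.503328
g(2.706672) = 0.002392
r_3 = 2.706672 − 0.002392·(-0.503328)/(-0.673879) = 2.704886;  |Δ| = 0.001786
|r_3 − r_2| = 0.001786 < 0.01

n = 3, r_n = 2.7049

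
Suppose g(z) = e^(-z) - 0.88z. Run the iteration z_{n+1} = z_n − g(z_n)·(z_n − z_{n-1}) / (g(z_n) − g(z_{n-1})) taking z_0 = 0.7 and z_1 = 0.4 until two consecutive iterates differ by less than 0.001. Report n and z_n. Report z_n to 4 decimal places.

g(0.7) = -0.119415, g(0.4) = 0.318320
z_2 = 0.400000 − 0.318320·(-0.300000)/(0.437735) = 0.618160;  |Δ| = 0.218160
g(0.618160) = -0.005045
z_3 = 0.618160 − (-0.005045)·(0.218160)/(-0.323365) = 0.614756;  |Δ| = 0.003404
g(0.614756) = -0.000212
z_4 = 0.614756 − (-0.000212)·(-0.003404)/(0.004833) = 0.614606;  |Δ| = 0.000150
|z_4 − z_3| = 0.000150 < 0.001

n = 4, z_n = 0.6146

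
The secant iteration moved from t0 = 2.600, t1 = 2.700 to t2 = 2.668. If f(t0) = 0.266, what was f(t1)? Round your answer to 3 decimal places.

The secant line through (2.600, 0.266) and (2.700, f(t1)) crosses zero at t2 = 2.668.
So (2.600, 0.266), (2.700, f(t1)), (2.668, 0) are collinear:
f(t1) = 0.266 · (2.700 − 2.668) / (2.600 − 2.668) = 0.266 · (0.03200)/(-0.06800) = -0.12518

-0.125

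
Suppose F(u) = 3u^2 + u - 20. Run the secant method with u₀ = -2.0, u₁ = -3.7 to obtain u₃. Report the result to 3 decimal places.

-2.733

F(-2.0) = -10.00000, F(-3.7) = 17.37000
u₂ = -3.70000 − 17.37000·(-3.70000 − (-2.00000)) / (17.37000 − (-10.00000)) = -3.70000 − (-29.52900)/(27.37000) = -2.62112
F(-2.62112) = -2.01034
u₃ = -2.62112 − (-2.01034)·(-2.62112 − (-3.70000)) / (-2.01034 − 17.37000) = -2.62112 − (-2.16892)/(-19.38034) = -2.73303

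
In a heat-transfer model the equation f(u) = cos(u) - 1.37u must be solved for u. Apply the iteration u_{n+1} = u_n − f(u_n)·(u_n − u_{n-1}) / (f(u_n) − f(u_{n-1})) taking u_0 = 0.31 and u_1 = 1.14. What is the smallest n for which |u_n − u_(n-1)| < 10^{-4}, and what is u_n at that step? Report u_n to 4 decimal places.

f(0.31) = 0.527634, f(1.14) = -1.144205
u_2 = 1.140000 − (-1.144205)·(0.830000)/(-1.671839) = 0.571949;  |Δ| = 0.568051
f(0.571949) = 0.057278
u_3 = 0.571949 − 0.057278·(-0.568051)/(1.201484) = 0.599029;  |Δ| = 0.027081
f(0.599029) = 0.005213
u_4 = 0.599029 − 0.005213·(0.027081)/(-0.052065) = 0.601741;  |Δ| = 0.002712
f(0.601741) = -0.000034
u_5 = 0.601741 − (-0.000034)·(0.002712)/(-0.005247) = 0.601724;  |Δ| = 0.000017
|u_5 − u_4| = 0.000017 < 10^{-4}

n = 5, u_n = 0.6017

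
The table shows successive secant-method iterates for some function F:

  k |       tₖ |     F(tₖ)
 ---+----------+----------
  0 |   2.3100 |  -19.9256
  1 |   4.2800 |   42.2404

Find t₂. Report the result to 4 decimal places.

t₂ = 4.2800 − 42.2404·(4.2800 − 2.3100) / (42.2404 − (-19.9256))
   = 4.2800 − (83.213588)/(62.166000) = 2.941429

2.9414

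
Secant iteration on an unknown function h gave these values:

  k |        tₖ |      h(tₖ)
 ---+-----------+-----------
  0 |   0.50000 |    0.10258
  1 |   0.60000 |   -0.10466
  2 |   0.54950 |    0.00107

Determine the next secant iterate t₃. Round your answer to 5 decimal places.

0.55001

t₃ = 0.54950 − 0.00107·(0.54950 − 0.60000) / (0.00107 − (-0.10466))
   = 0.54950 − (-0.0000540)/(0.1057300) = 0.5500111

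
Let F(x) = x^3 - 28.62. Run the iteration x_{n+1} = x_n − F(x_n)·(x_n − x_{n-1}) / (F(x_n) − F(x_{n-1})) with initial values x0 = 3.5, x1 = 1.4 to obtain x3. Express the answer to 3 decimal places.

3.331

F(3.5) = 14.25500, F(1.4) = -25.87600
x2 = 1.40000 − (-25.87600)·(1.40000 − 3.50000) / (-25.87600 − 14.25500) = 1.40000 − (54.33960)/(-40.13100) = 2.75406
F(2.75406) = -7.73098
x3 = 2.75406 − (-7.73098)·(2.75406 − 1.40000) / (-7.73098 − (-25.87600)) = 2.75406 − (-10.46818)/(18.14502) = 3.33097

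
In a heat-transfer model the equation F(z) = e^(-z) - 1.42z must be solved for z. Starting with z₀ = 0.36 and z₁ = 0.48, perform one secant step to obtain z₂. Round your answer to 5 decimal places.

0.44976

F(0.36) = 0.1864763, F(0.48) = -0.0628166
z₂ = 0.4800000 − (-0.0628166)·(0.4800000 − 0.3600000) / (-0.0628166 − 0.1864763) = 0.4800000 − (-0.0075380)/(-0.2492929) = 0.4497625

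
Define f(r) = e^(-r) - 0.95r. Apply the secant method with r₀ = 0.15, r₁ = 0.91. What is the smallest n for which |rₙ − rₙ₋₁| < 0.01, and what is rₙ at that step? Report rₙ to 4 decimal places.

n = 4, rₙ = 0.5859

f(0.15) = 0.718208, f(0.91) = -0.461976
r₂ = 0.910000 − (-0.461976)·(0.760000)/(-1.180184) = 0.612503;  |Δ| = 0.297497
f(0.612503) = -0.039885
r₃ = 0.612503 − (-0.039885)·(-0.297497)/(0.422091) = 0.584391;  |Δ| = 0.028111
f(0.584391) = 0.002274
r₄ = 0.584391 − 0.002274·(-0.028111)/(0.042158) = 0.585907;  |Δ| = 0.001516
|r₄ − r₃| = 0.001516 < 0.01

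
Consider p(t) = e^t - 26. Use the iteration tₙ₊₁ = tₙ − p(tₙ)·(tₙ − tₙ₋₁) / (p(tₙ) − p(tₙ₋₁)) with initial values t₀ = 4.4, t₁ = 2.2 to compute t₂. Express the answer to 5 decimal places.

2.71563

p(4.4) = 55.4508687, p(2.2) = -16.9749865
t₂ = 2.2000000 − (-16.9749865)·(2.2000000 − 4.4000000) / (-16.9749865 − 55.4508687) = 2.2000000 − (37.3449703)/(-72.4258552) = 2.7156304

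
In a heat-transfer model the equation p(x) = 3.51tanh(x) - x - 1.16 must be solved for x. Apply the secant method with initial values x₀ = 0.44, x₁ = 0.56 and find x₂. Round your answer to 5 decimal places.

p(0.44) = -0.1481080, p(0.56) = 0.0630008
x₂ = 0.5600000 − 0.0630008·(0.5600000 − 0.4400000) / (0.0630008 − (-0.1481080)) = 0.5600000 − (0.0075601)/(0.2111088) = 0.5241886

0.52419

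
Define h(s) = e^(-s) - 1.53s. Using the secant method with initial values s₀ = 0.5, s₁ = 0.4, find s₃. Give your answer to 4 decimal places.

0.4266

h(0.5) = -0.158469, h(0.4) = 0.058320
s₂ = 0.400000 − 0.058320·(0.400000 − 0.500000) / (0.058320 − (-0.158469)) = 0.400000 − (-0.005832)/(0.216789) = 0.426902
h(0.426902) = -0.000632
s₃ = 0.426902 − (-0.000632)·(0.426902 − 0.400000) / (-0.000632 − 0.058320) = 0.426902 − (-0.000017)/(-0.058952) = 0.426613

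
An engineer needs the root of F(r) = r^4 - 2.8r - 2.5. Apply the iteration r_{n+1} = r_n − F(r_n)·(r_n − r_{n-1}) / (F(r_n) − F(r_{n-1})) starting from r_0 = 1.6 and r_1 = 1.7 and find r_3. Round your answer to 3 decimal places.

1.630

F(1.6) = -0.42640, F(1.7) = 1.09210
r_2 = 1.70000 − 1.09210·(1.70000 − 1.60000) / (1.09210 − (-0.42640)) = 1.70000 − (0.10921)/(1.51850) = 1.62808
F(1.62808) = -0.03270
r_3 = 1.62808 − (-0.03270)·(1.62808 − 1.70000) / (-0.03270 − 1.09210) = 1.62808 − (0.00235)/(-1.12480) = 1.63017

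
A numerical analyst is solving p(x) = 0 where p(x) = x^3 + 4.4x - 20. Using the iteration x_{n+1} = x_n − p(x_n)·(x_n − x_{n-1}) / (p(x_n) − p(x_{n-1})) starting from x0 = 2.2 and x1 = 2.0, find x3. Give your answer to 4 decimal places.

p(2.2) = 0.328000, p(2.0) = -3.200000
x2 = 2.000000 − (-3.200000)·(2.000000 − 2.200000) / (-3.200000 − 0.328000) = 2.000000 − (0.640000)/(-3.528000) = 2.181406
p(2.181406) = -0.021525
x3 = 2.181406 − (-0.021525)·(2.181406 − 2.000000) / (-0.021525 − (-3.200000)) = 2.181406 − (-0.003905)/(3.178475) = 2.182634

2.1826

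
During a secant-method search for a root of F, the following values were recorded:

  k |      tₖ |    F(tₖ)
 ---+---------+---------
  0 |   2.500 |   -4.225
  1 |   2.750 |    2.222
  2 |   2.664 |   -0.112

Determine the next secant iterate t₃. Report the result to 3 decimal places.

t₃ = 2.664 − (-0.112)·(2.664 − 2.750) / (-0.112 − 2.222)
   = 2.664 − (0.00963)/(-2.33400) = 2.66813

2.668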